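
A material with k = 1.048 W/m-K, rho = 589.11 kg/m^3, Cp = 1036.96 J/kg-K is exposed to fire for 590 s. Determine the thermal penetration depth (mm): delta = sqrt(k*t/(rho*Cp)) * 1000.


alpha = 1.048 / (589.11 * 1036.96) = 1.7155e-06 m^2/s
alpha * t = 0.0010122
delta = sqrt(0.0010122) * 1000 = 31.815 mm

31.815 mm


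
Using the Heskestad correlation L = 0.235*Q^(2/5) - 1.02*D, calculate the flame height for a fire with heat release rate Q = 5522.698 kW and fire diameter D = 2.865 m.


Q^(2/5) = 31.395
0.235 * Q^(2/5) = 7.3778
1.02 * D = 2.9223
L = 4.4555 m

4.4555 m


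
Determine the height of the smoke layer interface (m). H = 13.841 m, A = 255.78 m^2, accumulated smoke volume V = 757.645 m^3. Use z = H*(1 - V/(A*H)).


V/(A*H) = 0.21401
1 - 0.21401 = 0.78599
z = 13.841 * 0.78599 = 10.879 m

10.879 m


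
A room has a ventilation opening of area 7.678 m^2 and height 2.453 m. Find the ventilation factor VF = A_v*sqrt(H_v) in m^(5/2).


sqrt(H_v) = 1.5662
VF = 7.678 * 1.5662 = 12.025 m^(5/2)

12.025 m^(5/2)


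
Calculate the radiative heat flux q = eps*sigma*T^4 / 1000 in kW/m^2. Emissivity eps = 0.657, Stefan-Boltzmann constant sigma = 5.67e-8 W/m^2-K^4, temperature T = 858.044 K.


T^4 = 5.4205e+11
q = 0.657 * 5.67e-8 * 5.4205e+11 / 1000 = 20.192 kW/m^2

20.192 kW/m^2


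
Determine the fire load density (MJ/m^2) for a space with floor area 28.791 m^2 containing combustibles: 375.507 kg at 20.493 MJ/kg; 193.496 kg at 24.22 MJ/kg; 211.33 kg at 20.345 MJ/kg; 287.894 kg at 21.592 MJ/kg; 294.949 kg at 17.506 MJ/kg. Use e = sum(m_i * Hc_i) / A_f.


Total energy = 375.507*20.493 + 193.496*24.22 + 211.33*20.345 + 287.894*21.592 + 294.949*17.506
= 7695.265 + 4686.473 + 4299.509 + 6216.207 + 5163.377
= 28060.83 MJ
e = 28060.83 / 28.791 = 974.64 MJ/m^2

974.64 MJ/m^2


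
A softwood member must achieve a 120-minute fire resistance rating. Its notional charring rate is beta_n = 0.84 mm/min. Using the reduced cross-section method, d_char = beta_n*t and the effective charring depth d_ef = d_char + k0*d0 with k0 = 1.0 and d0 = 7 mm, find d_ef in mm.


d_char = 0.84 * 120 = 100.8 mm
d_ef = 100.8 + 1.0*7 = 107.8 mm

107.8 mm


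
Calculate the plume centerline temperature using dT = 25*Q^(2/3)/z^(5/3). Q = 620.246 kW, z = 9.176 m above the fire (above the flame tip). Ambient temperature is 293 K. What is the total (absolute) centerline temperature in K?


Q^(2/3) = 72.729
z^(5/3) = 40.218
dT = 25 * 72.729 / 40.218 = 45.209 K
T = 293 + 45.209 = 338.21 K

338.21 K


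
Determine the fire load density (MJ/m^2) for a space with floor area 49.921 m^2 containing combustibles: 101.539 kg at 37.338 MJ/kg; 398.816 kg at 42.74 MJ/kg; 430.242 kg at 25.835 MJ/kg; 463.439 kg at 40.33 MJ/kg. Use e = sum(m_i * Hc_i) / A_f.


Total energy = 101.539*37.338 + 398.816*42.74 + 430.242*25.835 + 463.439*40.33
= 3791.263 + 17045.40 + 11115.30 + 18690.49
= 50642.46 MJ
e = 50642.46 / 49.921 = 1014.5 MJ/m^2

1014.5 MJ/m^2


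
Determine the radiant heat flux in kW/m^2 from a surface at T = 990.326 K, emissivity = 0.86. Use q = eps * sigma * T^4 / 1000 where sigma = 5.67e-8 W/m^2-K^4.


T^4 = 9.6186e+11
q = 0.86 * 5.67e-8 * 9.6186e+11 / 1000 = 46.902 kW/m^2

46.902 kW/m^2


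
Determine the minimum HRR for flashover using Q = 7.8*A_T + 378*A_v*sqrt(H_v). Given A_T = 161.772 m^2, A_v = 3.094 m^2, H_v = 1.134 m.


7.8*A_T = 1261.8
sqrt(H_v) = 1.0649
378*A_v*sqrt(H_v) = 1245.4
Q = 1261.8 + 1245.4 = 2507.2 kW

2507.2 kW


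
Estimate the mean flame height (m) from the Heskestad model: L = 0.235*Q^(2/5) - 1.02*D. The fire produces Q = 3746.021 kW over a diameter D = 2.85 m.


Q^(2/5) = 26.880
0.235 * Q^(2/5) = 6.3168
1.02 * D = 2.907
L = 3.4098 m

3.4098 m


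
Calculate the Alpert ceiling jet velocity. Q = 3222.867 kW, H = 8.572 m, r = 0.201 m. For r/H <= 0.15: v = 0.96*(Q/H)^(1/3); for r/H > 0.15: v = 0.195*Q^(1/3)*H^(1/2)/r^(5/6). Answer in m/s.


r/H = 0.201 / 8.572 = 0.023448
r/H <= 0.15, so v = 0.96*(Q/H)^(1/3)
Q/H = 375.98
(Q/H)^(1/3) = 7.2175
v = 0.96 * 7.2175 = 6.9288 m/s

6.9288 m/s


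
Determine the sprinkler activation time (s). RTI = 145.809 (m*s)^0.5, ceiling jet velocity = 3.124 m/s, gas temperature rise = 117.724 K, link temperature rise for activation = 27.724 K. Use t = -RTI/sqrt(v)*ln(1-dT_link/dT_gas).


dT_link/dT_gas = 0.23550
ln(1 - 0.23550) = -0.26853
t = -145.809 / sqrt(3.124) * -0.26853 = 22.153 s

22.153 s


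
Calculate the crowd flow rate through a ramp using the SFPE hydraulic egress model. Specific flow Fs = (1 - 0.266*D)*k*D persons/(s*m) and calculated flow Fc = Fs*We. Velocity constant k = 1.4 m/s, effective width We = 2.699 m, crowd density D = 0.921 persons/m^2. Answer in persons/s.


1 - 0.266*D = 1 - 0.266*0.921 = 0.75501
Fs = 0.75501 * 1.4 * 0.921 = 0.97352 persons/(s*m)
Fc = 0.97352 * 2.699 = 2.6275 persons/s

2.6275 persons/s


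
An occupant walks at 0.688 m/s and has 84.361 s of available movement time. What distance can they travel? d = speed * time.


d = 0.688 * 84.361 = 58.040 m

58.040 m


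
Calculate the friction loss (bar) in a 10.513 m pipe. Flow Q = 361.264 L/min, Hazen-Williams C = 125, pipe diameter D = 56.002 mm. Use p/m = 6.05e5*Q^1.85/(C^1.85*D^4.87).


Q^1.85 = 53948
C^1.85 = 7573.3
D^4.87 = 3.2640e+08
p/m = 0.013204 bar/m
p_total = 0.013204 * 10.513 = 0.13881 bar

0.13881 bar


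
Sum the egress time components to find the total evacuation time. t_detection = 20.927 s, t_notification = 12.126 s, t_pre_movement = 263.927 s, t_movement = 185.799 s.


Total = 20.927 + 12.126 + 263.927 + 185.799 = 482.779 s

482.779 s


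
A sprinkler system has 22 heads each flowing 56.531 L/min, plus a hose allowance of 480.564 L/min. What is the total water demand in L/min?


Sprinkler demand = 22 * 56.531 = 1243.682 L/min
Total = 1243.682 + 480.564 = 1724.246 L/min

1724.246 L/min


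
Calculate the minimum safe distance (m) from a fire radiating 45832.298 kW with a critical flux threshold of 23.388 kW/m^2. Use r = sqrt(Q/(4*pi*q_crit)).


4*pi*q_crit = 293.90
Q/(4*pi*q_crit) = 155.94
r = sqrt(155.94) = 12.488 m

12.488 m


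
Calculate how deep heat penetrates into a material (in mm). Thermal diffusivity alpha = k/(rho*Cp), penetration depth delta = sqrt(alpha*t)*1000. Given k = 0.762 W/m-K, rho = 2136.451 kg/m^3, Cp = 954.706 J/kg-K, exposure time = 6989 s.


alpha = 0.762 / (2136.451 * 954.706) = 3.7359e-07 m^2/s
alpha * t = 0.0026110
delta = sqrt(0.0026110) * 1000 = 51.098 mm

51.098 mm


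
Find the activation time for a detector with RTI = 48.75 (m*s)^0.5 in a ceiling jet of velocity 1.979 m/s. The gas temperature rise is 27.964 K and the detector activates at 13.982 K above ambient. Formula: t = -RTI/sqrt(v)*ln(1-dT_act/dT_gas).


dT_act/dT_gas = 0.5
ln(1 - 0.5) = -0.69315
t = -48.75 / sqrt(1.979) * -0.69315 = 24.020 s

24.020 s


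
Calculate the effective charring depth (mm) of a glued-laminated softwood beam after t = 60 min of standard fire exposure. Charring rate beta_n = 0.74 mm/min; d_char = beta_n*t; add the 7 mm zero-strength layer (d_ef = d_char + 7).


d_char = 0.74 * 60 = 44.4 mm
d_ef = 44.4 + 1.0*7 = 51.4 mm

51.4 mm


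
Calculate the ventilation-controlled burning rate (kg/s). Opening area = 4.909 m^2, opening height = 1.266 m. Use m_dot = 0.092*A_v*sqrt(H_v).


sqrt(H_v) = 1.1252
m_dot = 0.092 * 4.909 * 1.1252 = 0.50816 kg/s

0.50816 kg/s


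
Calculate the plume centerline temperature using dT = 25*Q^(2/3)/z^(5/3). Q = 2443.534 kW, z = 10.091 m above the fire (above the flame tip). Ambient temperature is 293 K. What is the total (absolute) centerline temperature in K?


Q^(2/3) = 181.42
z^(5/3) = 47.122
dT = 25 * 181.42 / 47.122 = 96.249 K
T = 293 + 96.249 = 389.25 K

389.25 K


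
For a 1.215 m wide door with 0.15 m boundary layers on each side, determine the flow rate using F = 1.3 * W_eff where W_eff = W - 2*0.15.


W_eff = 1.215 - 0.30 = 0.915 m
F = 1.3 * 0.915 = 1.1895 persons/s

1.1895 persons/s


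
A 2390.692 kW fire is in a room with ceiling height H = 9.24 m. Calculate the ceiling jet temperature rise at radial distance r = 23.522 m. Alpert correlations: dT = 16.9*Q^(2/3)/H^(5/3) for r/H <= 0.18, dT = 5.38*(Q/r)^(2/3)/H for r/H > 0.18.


r/H = 23.522 / 9.24 = 2.5457
r/H > 0.18, so dT = 5.38*(Q/r)^(2/3)/H
Q/r = 101.64
(Q/r)^(2/3) = 21.779
dT = 5.38 * 21.779 / 9.24 = 12.681 K

12.681 K


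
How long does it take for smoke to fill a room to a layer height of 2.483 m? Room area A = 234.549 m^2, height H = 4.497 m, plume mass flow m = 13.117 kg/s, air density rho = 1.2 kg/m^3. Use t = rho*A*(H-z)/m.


H - z = 2.014 m
t = 1.2 * 234.549 * 2.014 / 13.117 = 43.216 s

43.216 s


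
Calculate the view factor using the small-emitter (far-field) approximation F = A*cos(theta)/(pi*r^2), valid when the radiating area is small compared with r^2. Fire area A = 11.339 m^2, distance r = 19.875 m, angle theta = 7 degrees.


cos(7 deg) = 0.99255
pi*r^2 = 1241.0
F = 11.339 * 0.99255 / 1241.0 = 0.0090690

0.0090690


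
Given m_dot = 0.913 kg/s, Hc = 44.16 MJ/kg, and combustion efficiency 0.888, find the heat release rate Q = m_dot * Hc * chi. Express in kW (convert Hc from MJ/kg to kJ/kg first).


Hc = 44.16 MJ/kg = 44.16 * 1000 kJ/kg = 44160 kJ/kg
Q = 0.913 kg/s * 44160 kJ/kg * 0.888 = 35802 kW

35802 kW


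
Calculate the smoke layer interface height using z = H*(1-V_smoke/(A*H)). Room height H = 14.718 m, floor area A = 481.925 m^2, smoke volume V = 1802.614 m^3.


V/(A*H) = 0.25414
1 - 0.25414 = 0.74586
z = 14.718 * 0.74586 = 10.978 m

10.978 m


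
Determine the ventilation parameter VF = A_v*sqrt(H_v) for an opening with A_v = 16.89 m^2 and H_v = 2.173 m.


sqrt(H_v) = 1.4741
VF = 16.89 * 1.4741 = 24.898 m^(5/2)

24.898 m^(5/2)


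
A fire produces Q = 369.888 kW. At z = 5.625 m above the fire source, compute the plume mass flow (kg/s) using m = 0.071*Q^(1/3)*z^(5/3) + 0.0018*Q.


Q^(1/3) = 7.1783
z^(5/3) = 17.791
First term = 0.071 * 7.1783 * 17.791 = 9.0675
Second term = 0.0018 * 369.888 = 0.66580
m = 9.7333 kg/s

9.7333 kg/s


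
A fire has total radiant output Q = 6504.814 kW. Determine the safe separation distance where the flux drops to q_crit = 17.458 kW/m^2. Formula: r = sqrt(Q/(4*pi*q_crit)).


4*pi*q_crit = 219.38
Q/(4*pi*q_crit) = 29.650
r = sqrt(29.650) = 5.4452 m

5.4452 m


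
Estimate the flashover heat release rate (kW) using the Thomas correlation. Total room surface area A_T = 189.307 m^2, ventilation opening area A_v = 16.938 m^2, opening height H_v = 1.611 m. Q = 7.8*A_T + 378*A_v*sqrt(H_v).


7.8*A_T = 1476.6
sqrt(H_v) = 1.2693
378*A_v*sqrt(H_v) = 8126.5
Q = 1476.6 + 8126.5 = 9603.1 kW

9603.1 kW


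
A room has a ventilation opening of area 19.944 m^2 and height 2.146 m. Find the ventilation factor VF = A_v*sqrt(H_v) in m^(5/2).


sqrt(H_v) = 1.4649
VF = 19.944 * 1.4649 = 29.216 m^(5/2)

29.216 m^(5/2)


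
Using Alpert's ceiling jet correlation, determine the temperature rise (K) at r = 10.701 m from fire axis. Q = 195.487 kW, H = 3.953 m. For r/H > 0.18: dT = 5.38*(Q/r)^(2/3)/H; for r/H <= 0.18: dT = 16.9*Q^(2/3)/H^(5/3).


r/H = 10.701 / 3.953 = 2.7071
r/H > 0.18, so dT = 5.38*(Q/r)^(2/3)/H
Q/r = 18.268
(Q/r)^(2/3) = 6.9363
dT = 5.38 * 6.9363 / 3.953 = 9.4403 K

9.4403 K


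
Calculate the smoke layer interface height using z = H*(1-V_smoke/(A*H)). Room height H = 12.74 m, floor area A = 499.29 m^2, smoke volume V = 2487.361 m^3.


V/(A*H) = 0.39104
1 - 0.39104 = 0.60896
z = 12.74 * 0.60896 = 7.7582 m

7.7582 m


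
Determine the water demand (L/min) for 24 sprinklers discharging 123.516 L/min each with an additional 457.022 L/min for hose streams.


Sprinkler demand = 24 * 123.516 = 2964.384 L/min
Total = 2964.384 + 457.022 = 3421.406 L/min

3421.406 L/min


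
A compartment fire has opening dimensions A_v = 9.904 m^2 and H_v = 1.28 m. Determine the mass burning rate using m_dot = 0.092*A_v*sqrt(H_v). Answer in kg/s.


sqrt(H_v) = 1.1314
m_dot = 0.092 * 9.904 * 1.1314 = 1.0309 kg/s

1.0309 kg/s


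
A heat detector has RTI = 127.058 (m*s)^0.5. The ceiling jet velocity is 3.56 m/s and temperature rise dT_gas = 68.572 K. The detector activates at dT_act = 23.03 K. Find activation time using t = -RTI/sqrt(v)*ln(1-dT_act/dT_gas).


dT_act/dT_gas = 0.33585
ln(1 - 0.33585) = -0.40925
t = -127.058 / sqrt(3.56) * -0.40925 = 27.559 s

27.559 s


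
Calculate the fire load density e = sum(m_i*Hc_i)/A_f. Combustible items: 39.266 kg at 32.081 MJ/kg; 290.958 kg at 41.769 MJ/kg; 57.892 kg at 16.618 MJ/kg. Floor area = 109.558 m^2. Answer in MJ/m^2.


Total energy = 39.266*32.081 + 290.958*41.769 + 57.892*16.618
= 1259.693 + 12153.02 + 962.0493
= 14374.77 MJ
e = 14374.77 / 109.558 = 131.21 MJ/m^2

131.21 MJ/m^2


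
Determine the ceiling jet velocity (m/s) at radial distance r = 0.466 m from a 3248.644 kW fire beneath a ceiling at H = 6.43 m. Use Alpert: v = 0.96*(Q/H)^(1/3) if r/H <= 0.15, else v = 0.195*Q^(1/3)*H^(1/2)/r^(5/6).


r/H = 0.466 / 6.43 = 0.072473
r/H <= 0.15, so v = 0.96*(Q/H)^(1/3)
Q/H = 505.23
(Q/H)^(1/3) = 7.9646
v = 0.96 * 7.9646 = 7.6460 m/s

7.6460 m/s


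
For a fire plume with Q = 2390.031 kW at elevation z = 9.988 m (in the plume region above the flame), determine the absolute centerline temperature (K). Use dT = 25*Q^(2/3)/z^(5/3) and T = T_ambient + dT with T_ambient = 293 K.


Q^(2/3) = 178.76
z^(5/3) = 46.323
dT = 25 * 178.76 / 46.323 = 96.474 K
T = 293 + 96.474 = 389.47 K

389.47 K


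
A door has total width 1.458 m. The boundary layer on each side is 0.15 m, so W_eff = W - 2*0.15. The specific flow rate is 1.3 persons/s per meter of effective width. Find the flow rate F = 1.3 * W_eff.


W_eff = 1.458 - 0.30 = 1.158 m
F = 1.3 * 1.158 = 1.5054 persons/s

1.5054 persons/s


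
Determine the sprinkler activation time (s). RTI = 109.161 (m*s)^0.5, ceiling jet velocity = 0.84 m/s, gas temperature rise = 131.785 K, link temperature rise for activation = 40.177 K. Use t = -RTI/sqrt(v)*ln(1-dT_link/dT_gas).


dT_link/dT_gas = 0.30487
ln(1 - 0.30487) = -0.36365
t = -109.161 / sqrt(0.84) * -0.36365 = 43.313 s

43.313 s


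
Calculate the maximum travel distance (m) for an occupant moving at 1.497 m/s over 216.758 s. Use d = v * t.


d = 1.497 * 216.758 = 324.49 m

324.49 m


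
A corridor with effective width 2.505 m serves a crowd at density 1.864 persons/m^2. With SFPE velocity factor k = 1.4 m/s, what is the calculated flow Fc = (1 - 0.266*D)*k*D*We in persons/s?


1 - 0.266*D = 1 - 0.266*1.864 = 0.50418
Fs = 0.50418 * 1.4 * 1.864 = 1.3157 persons/(s*m)
Fc = 1.3157 * 2.505 = 3.2958 persons/s

3.2958 persons/s


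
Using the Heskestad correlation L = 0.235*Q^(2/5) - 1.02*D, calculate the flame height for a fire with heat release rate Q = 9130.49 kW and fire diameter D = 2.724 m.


Q^(2/5) = 38.388
0.235 * Q^(2/5) = 9.0212
1.02 * D = 2.7785
L = 6.2427 m

6.2427 m


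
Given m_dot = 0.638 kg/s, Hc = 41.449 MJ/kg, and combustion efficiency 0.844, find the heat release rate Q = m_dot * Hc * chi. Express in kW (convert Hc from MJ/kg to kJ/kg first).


Hc = 41.449 MJ/kg = 41.449 * 1000 kJ/kg = 41449 kJ/kg
Q = 0.638 kg/s * 41449 kJ/kg * 0.844 = 22319 kW

22319 kW


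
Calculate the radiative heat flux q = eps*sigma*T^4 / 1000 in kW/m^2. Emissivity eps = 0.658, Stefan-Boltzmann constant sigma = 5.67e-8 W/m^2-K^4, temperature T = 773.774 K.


T^4 = 3.5847e+11
q = 0.658 * 5.67e-8 * 3.5847e+11 / 1000 = 13.374 kW/m^2

13.374 kW/m^2


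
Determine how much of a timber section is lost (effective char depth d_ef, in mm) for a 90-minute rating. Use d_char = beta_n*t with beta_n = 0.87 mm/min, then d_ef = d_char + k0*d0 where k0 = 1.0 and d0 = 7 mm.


d_char = 0.87 * 90 = 78.3 mm
d_ef = 78.3 + 1.0*7 = 85.3 mm

85.3 mm


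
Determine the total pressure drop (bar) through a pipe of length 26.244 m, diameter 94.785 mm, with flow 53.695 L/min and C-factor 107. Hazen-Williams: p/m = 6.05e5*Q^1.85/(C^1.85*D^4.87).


Q^1.85 = 1586.3
C^1.85 = 5680.2
D^4.87 = 4.2337e+09
p/m = 3.9907e-05 bar/m
p_total = 3.9907e-05 * 26.244 = 0.0010473 bar

0.0010473 bar


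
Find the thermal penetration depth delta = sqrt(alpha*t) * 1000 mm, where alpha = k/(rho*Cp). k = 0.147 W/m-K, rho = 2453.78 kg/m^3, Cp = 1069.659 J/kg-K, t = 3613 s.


alpha = 0.147 / (2453.78 * 1069.659) = 5.6006e-08 m^2/s
alpha * t = 0.00020235
delta = sqrt(0.00020235) * 1000 = 14.225 mm

14.225 mm


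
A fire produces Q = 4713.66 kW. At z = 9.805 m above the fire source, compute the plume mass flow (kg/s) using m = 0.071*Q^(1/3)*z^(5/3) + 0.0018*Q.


Q^(1/3) = 16.767
z^(5/3) = 44.917
First term = 0.071 * 16.767 * 44.917 = 53.472
Second term = 0.0018 * 4713.66 = 8.4846
m = 61.956 kg/s

61.956 kg/s


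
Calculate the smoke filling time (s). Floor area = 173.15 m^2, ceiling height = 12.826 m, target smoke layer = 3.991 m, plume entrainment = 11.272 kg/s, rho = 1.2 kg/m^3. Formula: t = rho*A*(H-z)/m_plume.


H - z = 8.835 m
t = 1.2 * 173.15 * 8.835 / 11.272 = 162.86 s

162.86 s


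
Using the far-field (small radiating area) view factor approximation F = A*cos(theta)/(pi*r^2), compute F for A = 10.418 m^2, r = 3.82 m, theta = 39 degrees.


cos(39 deg) = 0.77715
pi*r^2 = 45.843
F = 10.418 * 0.77715 / 45.843 = 0.17661

0.17661


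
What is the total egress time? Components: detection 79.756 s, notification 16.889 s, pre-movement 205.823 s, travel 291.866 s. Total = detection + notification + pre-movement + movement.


Total = 79.756 + 16.889 + 205.823 + 291.866 = 594.334 s

594.334 s


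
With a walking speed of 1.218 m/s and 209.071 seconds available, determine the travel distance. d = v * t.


d = 1.218 * 209.071 = 254.65 m

254.65 m


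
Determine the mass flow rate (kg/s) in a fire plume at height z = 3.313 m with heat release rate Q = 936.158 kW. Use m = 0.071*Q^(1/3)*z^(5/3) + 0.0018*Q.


Q^(1/3) = 9.7825
z^(5/3) = 7.3627
First term = 0.071 * 9.7825 * 7.3627 = 5.1138
Second term = 0.0018 * 936.158 = 1.6851
m = 6.7989 kg/s

6.7989 kg/s


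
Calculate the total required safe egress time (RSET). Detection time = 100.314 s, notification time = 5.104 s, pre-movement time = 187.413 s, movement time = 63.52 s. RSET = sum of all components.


Total = 100.314 + 5.104 + 187.413 + 63.52 = 356.351 s

356.351 s


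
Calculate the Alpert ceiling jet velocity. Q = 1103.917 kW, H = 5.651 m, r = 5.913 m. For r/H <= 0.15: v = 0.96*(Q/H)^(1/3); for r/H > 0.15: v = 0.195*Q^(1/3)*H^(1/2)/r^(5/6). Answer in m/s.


r/H = 5.913 / 5.651 = 1.0464
r/H > 0.15, so v = 0.195*Q^(1/3)*H^(1/2)/r^(5/6)
Q^(1/3) = 10.335
H^(1/2) = 2.3772
r^(5/6) = 4.3972
v = 0.195 * 10.335 * 2.3772 / 4.3972 = 1.0895 m/s

1.0895 m/s


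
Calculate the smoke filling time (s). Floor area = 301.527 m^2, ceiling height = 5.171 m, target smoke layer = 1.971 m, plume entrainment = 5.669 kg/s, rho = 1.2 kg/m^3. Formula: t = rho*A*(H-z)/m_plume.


H - z = 3.2 m
t = 1.2 * 301.527 * 3.2 / 5.669 = 204.24 s

204.24 s


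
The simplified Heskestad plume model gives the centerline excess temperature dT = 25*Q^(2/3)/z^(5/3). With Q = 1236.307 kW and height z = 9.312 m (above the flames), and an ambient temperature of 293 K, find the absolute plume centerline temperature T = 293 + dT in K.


Q^(2/3) = 115.19
z^(5/3) = 41.217
dT = 25 * 115.19 / 41.217 = 69.869 K
T = 293 + 69.869 = 362.87 K

362.87 K


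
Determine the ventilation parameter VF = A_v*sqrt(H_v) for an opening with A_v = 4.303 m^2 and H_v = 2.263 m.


sqrt(H_v) = 1.5043
VF = 4.303 * 1.5043 = 6.4731 m^(5/2)

6.4731 m^(5/2)


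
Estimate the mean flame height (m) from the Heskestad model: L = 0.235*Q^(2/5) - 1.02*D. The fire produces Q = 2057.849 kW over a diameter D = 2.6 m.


Q^(2/5) = 21.153
0.235 * Q^(2/5) = 4.9709
1.02 * D = 2.652
L = 2.3189 m

2.3189 m


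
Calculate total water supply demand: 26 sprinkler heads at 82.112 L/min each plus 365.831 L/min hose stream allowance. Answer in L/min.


Sprinkler demand = 26 * 82.112 = 2134.912 L/min
Total = 2134.912 + 365.831 = 2500.743 L/min

2500.743 L/min


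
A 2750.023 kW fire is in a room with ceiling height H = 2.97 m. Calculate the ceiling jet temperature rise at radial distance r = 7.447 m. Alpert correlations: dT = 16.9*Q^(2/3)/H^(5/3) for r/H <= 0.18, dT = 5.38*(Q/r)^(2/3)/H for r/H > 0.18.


r/H = 7.447 / 2.97 = 2.5074
r/H > 0.18, so dT = 5.38*(Q/r)^(2/3)/H
Q/r = 369.28
(Q/r)^(2/3) = 51.472
dT = 5.38 * 51.472 / 2.97 = 93.239 K

93.239 K


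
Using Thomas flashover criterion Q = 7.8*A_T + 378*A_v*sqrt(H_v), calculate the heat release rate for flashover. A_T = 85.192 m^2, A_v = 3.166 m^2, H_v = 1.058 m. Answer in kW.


7.8*A_T = 664.50
sqrt(H_v) = 1.0286
378*A_v*sqrt(H_v) = 1231.0
Q = 664.50 + 1231.0 = 1895.5 kW

1895.5 kW


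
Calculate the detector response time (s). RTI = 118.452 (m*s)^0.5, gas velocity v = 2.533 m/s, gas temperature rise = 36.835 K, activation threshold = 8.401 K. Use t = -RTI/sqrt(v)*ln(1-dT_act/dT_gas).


dT_act/dT_gas = 0.22807
ln(1 - 0.22807) = -0.25886
t = -118.452 / sqrt(2.533) * -0.25886 = 19.266 s

19.266 s


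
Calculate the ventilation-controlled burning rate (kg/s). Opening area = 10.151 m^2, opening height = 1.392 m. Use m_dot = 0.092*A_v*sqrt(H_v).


sqrt(H_v) = 1.1798
m_dot = 0.092 * 10.151 * 1.1798 = 1.1018 kg/s

1.1018 kg/s


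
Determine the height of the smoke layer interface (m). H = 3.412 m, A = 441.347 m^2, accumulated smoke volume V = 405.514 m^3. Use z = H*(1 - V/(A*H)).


V/(A*H) = 0.26929
1 - 0.26929 = 0.73071
z = 3.412 * 0.73071 = 2.4932 m

2.4932 m


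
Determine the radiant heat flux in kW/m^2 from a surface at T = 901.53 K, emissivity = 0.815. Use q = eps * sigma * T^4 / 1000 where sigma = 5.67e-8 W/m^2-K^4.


T^4 = 6.6057e+11
q = 0.815 * 5.67e-8 * 6.6057e+11 / 1000 = 30.525 kW/m^2

30.525 kW/m^2


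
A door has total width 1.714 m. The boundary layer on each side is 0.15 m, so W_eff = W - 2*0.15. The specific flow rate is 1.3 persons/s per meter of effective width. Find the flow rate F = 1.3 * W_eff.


W_eff = 1.714 - 0.30 = 1.414 m
F = 1.3 * 1.414 = 1.8382 persons/s

1.8382 persons/s


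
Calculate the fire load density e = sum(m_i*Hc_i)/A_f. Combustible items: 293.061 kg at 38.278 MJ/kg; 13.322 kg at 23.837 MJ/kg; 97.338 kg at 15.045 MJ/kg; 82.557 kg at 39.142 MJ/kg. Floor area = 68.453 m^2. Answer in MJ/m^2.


Total energy = 293.061*38.278 + 13.322*23.837 + 97.338*15.045 + 82.557*39.142
= 11217.79 + 317.5565 + 1464.450 + 3231.446
= 16231.24 MJ
e = 16231.24 / 68.453 = 237.12 MJ/m^2

237.12 MJ/m^2


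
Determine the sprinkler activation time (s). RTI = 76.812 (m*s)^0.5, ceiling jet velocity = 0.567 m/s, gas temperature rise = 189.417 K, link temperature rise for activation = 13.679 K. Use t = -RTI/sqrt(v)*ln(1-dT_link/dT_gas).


dT_link/dT_gas = 0.072216
ln(1 - 0.072216) = -0.074957
t = -76.812 / sqrt(0.567) * -0.074957 = 7.6462 s

7.6462 s


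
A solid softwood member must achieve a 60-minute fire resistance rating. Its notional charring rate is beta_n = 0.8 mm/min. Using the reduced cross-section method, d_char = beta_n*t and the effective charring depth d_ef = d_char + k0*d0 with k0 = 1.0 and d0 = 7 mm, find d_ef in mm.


d_char = 0.8 * 60 = 48 mm
d_ef = 48 + 1.0*7 = 55 mm

55 mm


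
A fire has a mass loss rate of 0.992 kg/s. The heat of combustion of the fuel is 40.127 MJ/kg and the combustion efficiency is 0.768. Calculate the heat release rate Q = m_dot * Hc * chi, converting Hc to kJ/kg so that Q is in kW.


Hc = 40.127 MJ/kg = 40.127 * 1000 kJ/kg = 40127 kJ/kg
Q = 0.992 kg/s * 40127 kJ/kg * 0.768 = 30571 kW

30571 kW


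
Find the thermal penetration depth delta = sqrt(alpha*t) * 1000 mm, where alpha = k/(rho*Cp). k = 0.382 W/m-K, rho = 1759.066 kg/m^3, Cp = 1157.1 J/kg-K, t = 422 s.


alpha = 0.382 / (1759.066 * 1157.1) = 1.8768e-07 m^2/s
alpha * t = 7.9200e-05
delta = sqrt(7.9200e-05) * 1000 = 8.8994 mm

8.8994 mm


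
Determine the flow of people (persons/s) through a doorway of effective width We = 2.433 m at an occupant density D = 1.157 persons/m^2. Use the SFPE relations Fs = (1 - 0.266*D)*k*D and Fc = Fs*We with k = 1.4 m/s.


1 - 0.266*D = 1 - 0.266*1.157 = 0.69224
Fs = 0.69224 * 1.4 * 1.157 = 1.1213 persons/(s*m)
Fc = 1.1213 * 2.433 = 2.7281 persons/s

2.7281 persons/s


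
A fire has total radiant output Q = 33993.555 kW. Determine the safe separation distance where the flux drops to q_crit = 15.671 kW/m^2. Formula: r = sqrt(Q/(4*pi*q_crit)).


4*pi*q_crit = 196.93
Q/(4*pi*q_crit) = 172.62
r = sqrt(172.62) = 13.138 m

13.138 m


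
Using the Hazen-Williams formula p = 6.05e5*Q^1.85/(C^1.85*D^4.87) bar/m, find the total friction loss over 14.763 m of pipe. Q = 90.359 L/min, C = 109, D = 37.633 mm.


Q^1.85 = 4154.8
C^1.85 = 5878.1
D^4.87 = 4.7100e+07
p/m = 0.0090791 bar/m
p_total = 0.0090791 * 14.763 = 0.13403 bar

0.13403 bar


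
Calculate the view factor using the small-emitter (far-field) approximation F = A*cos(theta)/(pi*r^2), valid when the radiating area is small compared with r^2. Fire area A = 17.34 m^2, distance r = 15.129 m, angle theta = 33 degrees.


cos(33 deg) = 0.83867
pi*r^2 = 719.07
F = 17.34 * 0.83867 / 719.07 = 0.020224

0.020224


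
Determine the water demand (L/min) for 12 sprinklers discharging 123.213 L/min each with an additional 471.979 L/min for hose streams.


Sprinkler demand = 12 * 123.213 = 1478.556 L/min
Total = 1478.556 + 471.979 = 1950.535 L/min

1950.535 L/min


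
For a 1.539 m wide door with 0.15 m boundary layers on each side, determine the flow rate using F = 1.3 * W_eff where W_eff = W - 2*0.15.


W_eff = 1.539 - 0.30 = 1.239 m
F = 1.3 * 1.239 = 1.6107 persons/s

1.6107 persons/s


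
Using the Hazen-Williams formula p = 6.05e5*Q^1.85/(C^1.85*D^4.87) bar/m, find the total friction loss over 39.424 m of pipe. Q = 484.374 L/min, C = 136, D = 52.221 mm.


Q^1.85 = 92808
C^1.85 = 8852.1
D^4.87 = 2.3222e+08
p/m = 0.027314 bar/m
p_total = 0.027314 * 39.424 = 1.0768 bar

1.0768 bar


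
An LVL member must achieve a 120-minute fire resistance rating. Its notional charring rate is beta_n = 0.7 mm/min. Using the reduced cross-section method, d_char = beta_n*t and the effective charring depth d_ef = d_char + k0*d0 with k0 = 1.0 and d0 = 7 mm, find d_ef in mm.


d_char = 0.7 * 120 = 84 mm
d_ef = 84 + 1.0*7 = 91 mm

91 mm


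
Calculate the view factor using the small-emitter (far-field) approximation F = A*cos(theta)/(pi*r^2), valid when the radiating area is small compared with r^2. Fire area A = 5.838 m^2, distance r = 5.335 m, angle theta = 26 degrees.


cos(26 deg) = 0.89879
pi*r^2 = 89.417
F = 5.838 * 0.89879 / 89.417 = 0.058682

0.058682


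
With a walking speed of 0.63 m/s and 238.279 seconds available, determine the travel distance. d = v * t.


d = 0.63 * 238.279 = 150.12 m

150.12 m


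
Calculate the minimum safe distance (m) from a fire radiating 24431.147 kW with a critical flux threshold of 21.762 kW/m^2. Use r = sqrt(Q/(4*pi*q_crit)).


4*pi*q_crit = 273.47
Q/(4*pi*q_crit) = 89.338
r = sqrt(89.338) = 9.4519 m

9.4519 m


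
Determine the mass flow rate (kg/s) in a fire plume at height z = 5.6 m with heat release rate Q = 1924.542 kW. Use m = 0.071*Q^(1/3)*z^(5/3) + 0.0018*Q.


Q^(1/3) = 12.439
z^(5/3) = 17.660
First term = 0.071 * 12.439 * 17.660 = 15.596
Second term = 0.0018 * 1924.542 = 3.4642
m = 19.060 kg/s

19.060 kg/s


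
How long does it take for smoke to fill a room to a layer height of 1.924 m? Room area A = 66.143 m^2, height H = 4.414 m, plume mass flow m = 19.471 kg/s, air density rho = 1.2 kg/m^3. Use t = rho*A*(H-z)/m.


H - z = 2.49 m
t = 1.2 * 66.143 * 2.49 / 19.471 = 10.150 s

10.150 s


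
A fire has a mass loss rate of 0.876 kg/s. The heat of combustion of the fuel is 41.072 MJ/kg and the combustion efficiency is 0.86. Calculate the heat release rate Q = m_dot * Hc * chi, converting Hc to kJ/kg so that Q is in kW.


Hc = 41.072 MJ/kg = 41.072 * 1000 kJ/kg = 41072 kJ/kg
Q = 0.876 kg/s * 41072 kJ/kg * 0.86 = 30942 kW

30942 kW


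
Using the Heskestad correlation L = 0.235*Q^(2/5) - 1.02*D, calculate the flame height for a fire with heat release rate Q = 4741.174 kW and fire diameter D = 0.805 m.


Q^(2/5) = 29.536
0.235 * Q^(2/5) = 6.9410
1.02 * D = 0.82110
L = 6.1199 m

6.1199 m


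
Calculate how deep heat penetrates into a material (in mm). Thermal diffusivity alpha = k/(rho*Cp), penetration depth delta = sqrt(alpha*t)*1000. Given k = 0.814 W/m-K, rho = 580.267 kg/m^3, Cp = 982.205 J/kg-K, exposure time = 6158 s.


alpha = 0.814 / (580.267 * 982.205) = 1.4282e-06 m^2/s
alpha * t = 0.0087950
delta = sqrt(0.0087950) * 1000 = 93.781 mm

93.781 mm


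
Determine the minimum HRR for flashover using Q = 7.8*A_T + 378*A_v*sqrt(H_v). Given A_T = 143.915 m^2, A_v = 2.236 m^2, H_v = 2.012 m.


7.8*A_T = 1122.537
sqrt(H_v) = 1.4184
378*A_v*sqrt(H_v) = 1198.9
Q = 1122.537 + 1198.9 = 2321.4 kW

2321.4 kW


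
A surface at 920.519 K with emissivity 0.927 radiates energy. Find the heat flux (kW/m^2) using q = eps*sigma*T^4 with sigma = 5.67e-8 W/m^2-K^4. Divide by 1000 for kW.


T^4 = 7.1801e+11
q = 0.927 * 5.67e-8 * 7.1801e+11 / 1000 = 37.739 kW/m^2

37.739 kW/m^2


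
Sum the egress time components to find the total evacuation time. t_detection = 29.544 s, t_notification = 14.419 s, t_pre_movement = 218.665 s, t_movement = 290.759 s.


Total = 29.544 + 14.419 + 218.665 + 290.759 = 553.387 s

553.387 s


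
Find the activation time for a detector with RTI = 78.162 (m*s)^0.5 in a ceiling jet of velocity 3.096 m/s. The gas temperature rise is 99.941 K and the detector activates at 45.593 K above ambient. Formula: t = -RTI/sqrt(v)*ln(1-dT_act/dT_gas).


dT_act/dT_gas = 0.45620
ln(1 - 0.45620) = -0.60917
t = -78.162 / sqrt(3.096) * -0.60917 = 27.060 s

27.060 s


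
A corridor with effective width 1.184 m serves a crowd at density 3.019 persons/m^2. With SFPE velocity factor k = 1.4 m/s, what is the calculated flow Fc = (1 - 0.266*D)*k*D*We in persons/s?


1 - 0.266*D = 1 - 0.266*3.019 = 0.19695
Fs = 0.19695 * 1.4 * 3.019 = 0.83241 persons/(s*m)
Fc = 0.83241 * 1.184 = 0.98558 persons/s

0.98558 persons/s


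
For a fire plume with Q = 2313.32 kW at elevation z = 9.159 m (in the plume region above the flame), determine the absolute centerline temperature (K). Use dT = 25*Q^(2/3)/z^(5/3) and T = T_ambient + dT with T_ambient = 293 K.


Q^(2/3) = 174.91
z^(5/3) = 40.094
dT = 25 * 174.91 / 40.094 = 109.06 K
T = 293 + 109.06 = 402.06 K

402.06 K


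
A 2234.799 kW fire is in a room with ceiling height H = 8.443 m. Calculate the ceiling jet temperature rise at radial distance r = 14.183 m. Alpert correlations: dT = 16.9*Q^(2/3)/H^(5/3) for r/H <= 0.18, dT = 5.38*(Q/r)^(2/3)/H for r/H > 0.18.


r/H = 14.183 / 8.443 = 1.6799
r/H > 0.18, so dT = 5.38*(Q/r)^(2/3)/H
Q/r = 157.57
(Q/r)^(2/3) = 29.173
dT = 5.38 * 29.173 / 8.443 = 18.589 K

18.589 K


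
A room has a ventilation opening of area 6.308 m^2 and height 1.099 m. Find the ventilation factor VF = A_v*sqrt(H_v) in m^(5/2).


sqrt(H_v) = 1.0483
VF = 6.308 * 1.0483 = 6.6129 m^(5/2)

6.6129 m^(5/2)


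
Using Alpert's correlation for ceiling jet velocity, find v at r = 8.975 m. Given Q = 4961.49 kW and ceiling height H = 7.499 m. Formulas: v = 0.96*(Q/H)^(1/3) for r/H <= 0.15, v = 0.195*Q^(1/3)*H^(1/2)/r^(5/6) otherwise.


r/H = 8.975 / 7.499 = 1.1968
r/H > 0.15, so v = 0.195*Q^(1/3)*H^(1/2)/r^(5/6)
Q^(1/3) = 17.056
H^(1/2) = 2.7384
r^(5/6) = 6.2258
v = 0.195 * 17.056 * 2.7384 / 6.2258 = 1.4629 m/s

1.4629 m/s


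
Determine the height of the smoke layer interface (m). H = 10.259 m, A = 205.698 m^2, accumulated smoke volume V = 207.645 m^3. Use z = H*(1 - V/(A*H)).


V/(A*H) = 0.098398
1 - 0.098398 = 0.90160
z = 10.259 * 0.90160 = 9.2495 m

9.2495 m


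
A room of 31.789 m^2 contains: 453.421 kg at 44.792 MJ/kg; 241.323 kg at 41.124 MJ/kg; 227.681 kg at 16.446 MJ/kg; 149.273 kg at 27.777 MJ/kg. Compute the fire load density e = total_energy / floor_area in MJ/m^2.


Total energy = 453.421*44.792 + 241.323*41.124 + 227.681*16.446 + 149.273*27.777
= 20309.63 + 9924.167 + 3744.442 + 4146.356
= 38124.60 MJ
e = 38124.60 / 31.789 = 1199.3 MJ/m^2

1199.3 MJ/m^2


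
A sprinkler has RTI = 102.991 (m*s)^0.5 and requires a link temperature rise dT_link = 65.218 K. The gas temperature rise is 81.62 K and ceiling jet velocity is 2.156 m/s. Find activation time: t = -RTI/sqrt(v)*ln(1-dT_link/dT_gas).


dT_link/dT_gas = 0.79904
ln(1 - 0.79904) = -1.6047
t = -102.991 / sqrt(2.156) * -1.6047 = 112.55 s

112.55 s


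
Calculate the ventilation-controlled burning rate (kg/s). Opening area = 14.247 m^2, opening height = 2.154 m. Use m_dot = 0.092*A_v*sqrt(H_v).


sqrt(H_v) = 1.4677
m_dot = 0.092 * 14.247 * 1.4677 = 1.9237 kg/s

1.9237 kg/s


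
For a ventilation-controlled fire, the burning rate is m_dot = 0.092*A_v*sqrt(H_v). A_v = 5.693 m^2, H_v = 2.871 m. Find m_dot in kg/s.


sqrt(H_v) = 1.6944
m_dot = 0.092 * 5.693 * 1.6944 = 0.88745 kg/s

0.88745 kg/s


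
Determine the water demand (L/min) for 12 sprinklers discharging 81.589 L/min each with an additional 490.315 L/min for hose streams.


Sprinkler demand = 12 * 81.589 = 979.068 L/min
Total = 979.068 + 490.315 = 1469.383 L/min

1469.383 L/min


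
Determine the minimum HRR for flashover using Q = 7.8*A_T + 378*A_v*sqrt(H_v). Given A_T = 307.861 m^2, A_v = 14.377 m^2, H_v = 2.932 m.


7.8*A_T = 2401.3
sqrt(H_v) = 1.7123
378*A_v*sqrt(H_v) = 9305.6
Q = 2401.3 + 9305.6 = 11707 kW

11707 kW


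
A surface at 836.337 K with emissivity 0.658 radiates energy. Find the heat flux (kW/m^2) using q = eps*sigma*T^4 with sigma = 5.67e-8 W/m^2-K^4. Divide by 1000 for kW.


T^4 = 4.8924e+11
q = 0.658 * 5.67e-8 * 4.8924e+11 / 1000 = 18.253 kW/m^2

18.253 kW/m^2


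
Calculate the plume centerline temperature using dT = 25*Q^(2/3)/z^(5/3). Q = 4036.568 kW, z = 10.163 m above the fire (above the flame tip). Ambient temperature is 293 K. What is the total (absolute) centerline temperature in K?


Q^(2/3) = 253.52
z^(5/3) = 47.684
dT = 25 * 253.52 / 47.684 = 132.92 K
T = 293 + 132.92 = 425.92 K

425.92 K


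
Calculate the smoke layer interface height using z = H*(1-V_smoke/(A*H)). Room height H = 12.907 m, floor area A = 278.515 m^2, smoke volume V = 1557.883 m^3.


V/(A*H) = 0.43337
1 - 0.43337 = 0.56663
z = 12.907 * 0.56663 = 7.3135 m

7.3135 m


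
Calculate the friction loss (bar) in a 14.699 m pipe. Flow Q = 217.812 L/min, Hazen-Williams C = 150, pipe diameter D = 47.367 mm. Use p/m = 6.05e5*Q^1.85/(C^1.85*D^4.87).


Q^1.85 = 21157
C^1.85 = 10611
D^4.87 = 1.4440e+08
p/m = 0.0083535 bar/m
p_total = 0.0083535 * 14.699 = 0.12279 bar

0.12279 bar


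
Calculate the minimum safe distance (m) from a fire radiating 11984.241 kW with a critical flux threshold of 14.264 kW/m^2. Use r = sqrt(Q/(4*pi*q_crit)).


4*pi*q_crit = 179.25
Q/(4*pi*q_crit) = 66.859
r = sqrt(66.859) = 8.1767 m

8.1767 m


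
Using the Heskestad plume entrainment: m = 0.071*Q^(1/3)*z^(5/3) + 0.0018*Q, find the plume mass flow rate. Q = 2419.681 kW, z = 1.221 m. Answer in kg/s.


Q^(1/3) = 13.425
z^(5/3) = 1.3948
First term = 0.071 * 13.425 * 1.3948 = 1.3295
Second term = 0.0018 * 2419.681 = 4.3554
m = 5.6850 kg/s

5.6850 kg/s


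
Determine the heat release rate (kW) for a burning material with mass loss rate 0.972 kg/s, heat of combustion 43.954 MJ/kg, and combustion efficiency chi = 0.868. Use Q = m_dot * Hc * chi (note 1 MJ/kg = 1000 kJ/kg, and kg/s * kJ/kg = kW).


Hc = 43.954 MJ/kg = 43.954 * 1000 kJ/kg = 43954 kJ/kg
Q = 0.972 kg/s * 43954 kJ/kg * 0.868 = 37084 kW

37084 kW


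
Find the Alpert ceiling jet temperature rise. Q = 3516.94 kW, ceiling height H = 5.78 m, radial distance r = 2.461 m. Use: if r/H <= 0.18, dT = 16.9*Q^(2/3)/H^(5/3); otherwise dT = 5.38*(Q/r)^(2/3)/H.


r/H = 2.461 / 5.78 = 0.42578
r/H > 0.18, so dT = 5.38*(Q/r)^(2/3)/H
Q/r = 1429.1
(Q/r)^(2/3) = 126.87
dT = 5.38 * 126.87 / 5.78 = 118.09 K

118.09 K


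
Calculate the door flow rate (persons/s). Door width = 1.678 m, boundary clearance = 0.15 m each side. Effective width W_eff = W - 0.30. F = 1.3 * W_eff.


W_eff = 1.678 - 0.30 = 1.378 m
F = 1.3 * 1.378 = 1.7914 persons/s

1.7914 persons/s


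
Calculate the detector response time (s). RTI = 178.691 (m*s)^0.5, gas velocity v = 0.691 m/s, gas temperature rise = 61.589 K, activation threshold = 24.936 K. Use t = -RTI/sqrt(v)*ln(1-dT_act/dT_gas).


dT_act/dT_gas = 0.40488
ln(1 - 0.40488) = -0.51899
t = -178.691 / sqrt(0.691) * -0.51899 = 111.56 s

111.56 s


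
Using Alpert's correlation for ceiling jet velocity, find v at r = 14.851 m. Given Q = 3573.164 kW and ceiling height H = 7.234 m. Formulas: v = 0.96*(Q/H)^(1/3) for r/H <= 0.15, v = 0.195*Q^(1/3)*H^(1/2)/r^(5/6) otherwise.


r/H = 14.851 / 7.234 = 2.0529
r/H > 0.15, so v = 0.195*Q^(1/3)*H^(1/2)/r^(5/6)
Q^(1/3) = 15.288
H^(1/2) = 2.6896
r^(5/6) = 9.4725
v = 0.195 * 15.288 * 2.6896 / 9.4725 = 0.84647 m/s

0.84647 m/s


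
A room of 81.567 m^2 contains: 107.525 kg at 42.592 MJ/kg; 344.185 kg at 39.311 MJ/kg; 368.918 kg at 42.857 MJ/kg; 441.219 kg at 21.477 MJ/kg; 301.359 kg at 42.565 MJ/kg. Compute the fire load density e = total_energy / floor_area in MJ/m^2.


Total energy = 107.525*42.592 + 344.185*39.311 + 368.918*42.857 + 441.219*21.477 + 301.359*42.565
= 4579.705 + 13530.26 + 15810.72 + 9476.060 + 12827.35
= 56224.09 MJ
e = 56224.09 / 81.567 = 689.30 MJ/m^2

689.30 MJ/m^2


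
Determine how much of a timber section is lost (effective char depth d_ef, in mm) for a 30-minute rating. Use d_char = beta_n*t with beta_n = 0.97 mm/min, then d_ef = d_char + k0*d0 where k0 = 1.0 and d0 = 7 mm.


d_char = 0.97 * 30 = 29.1 mm
d_ef = 29.1 + 1.0*7 = 36.1 mm

36.1 mm


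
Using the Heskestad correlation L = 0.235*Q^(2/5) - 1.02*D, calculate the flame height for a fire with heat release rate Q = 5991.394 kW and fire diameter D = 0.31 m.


Q^(2/5) = 32.435
0.235 * Q^(2/5) = 7.6222
1.02 * D = 0.31620
L = 7.3060 m

7.3060 m


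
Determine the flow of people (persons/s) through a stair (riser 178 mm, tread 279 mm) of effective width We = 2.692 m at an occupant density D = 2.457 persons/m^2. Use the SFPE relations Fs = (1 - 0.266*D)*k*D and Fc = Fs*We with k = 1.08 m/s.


1 - 0.266*D = 1 - 0.266*2.457 = 0.34644
Fs = 0.34644 * 1.08 * 2.457 = 0.91929 persons/(s*m)
Fc = 0.91929 * 2.692 = 2.4747 persons/s

2.4747 persons/s


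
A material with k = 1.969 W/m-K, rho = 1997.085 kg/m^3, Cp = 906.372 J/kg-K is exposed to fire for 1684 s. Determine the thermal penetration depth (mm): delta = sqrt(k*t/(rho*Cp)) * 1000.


alpha = 1.969 / (1997.085 * 906.372) = 1.0878e-06 m^2/s
alpha * t = 0.0018318
delta = sqrt(0.0018318) * 1000 = 42.800 mm

42.800 mm


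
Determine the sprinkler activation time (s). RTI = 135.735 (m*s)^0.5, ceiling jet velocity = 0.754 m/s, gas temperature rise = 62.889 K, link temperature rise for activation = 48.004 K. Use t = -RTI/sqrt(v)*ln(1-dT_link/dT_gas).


dT_link/dT_gas = 0.76331
ln(1 - 0.76331) = -1.4410
t = -135.735 / sqrt(0.754) * -1.4410 = 225.26 s

225.26 s


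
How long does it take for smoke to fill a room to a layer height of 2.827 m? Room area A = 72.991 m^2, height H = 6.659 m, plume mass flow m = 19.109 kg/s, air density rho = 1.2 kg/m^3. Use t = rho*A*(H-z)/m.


H - z = 3.832 m
t = 1.2 * 72.991 * 3.832 / 19.109 = 17.565 s

17.565 s


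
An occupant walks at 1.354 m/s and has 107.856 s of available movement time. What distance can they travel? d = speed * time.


d = 1.354 * 107.856 = 146.04 m

146.04 m


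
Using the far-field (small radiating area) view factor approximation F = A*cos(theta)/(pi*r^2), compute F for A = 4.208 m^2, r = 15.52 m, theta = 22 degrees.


cos(22 deg) = 0.92718
pi*r^2 = 756.72
F = 4.208 * 0.92718 / 756.72 = 0.0051559

0.0051559
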